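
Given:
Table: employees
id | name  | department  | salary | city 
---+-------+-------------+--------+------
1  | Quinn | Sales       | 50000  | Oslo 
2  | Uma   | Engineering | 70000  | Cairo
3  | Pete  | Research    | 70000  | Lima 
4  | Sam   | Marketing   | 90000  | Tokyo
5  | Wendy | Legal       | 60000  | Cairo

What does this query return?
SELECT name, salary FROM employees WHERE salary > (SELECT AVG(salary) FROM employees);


Subquery: AVG(salary) = 68000.0
Filtering: salary > 68000.0
  Uma (70000) -> MATCH
  Pete (70000) -> MATCH
  Sam (90000) -> MATCH


3 rows:
Uma, 70000
Pete, 70000
Sam, 90000


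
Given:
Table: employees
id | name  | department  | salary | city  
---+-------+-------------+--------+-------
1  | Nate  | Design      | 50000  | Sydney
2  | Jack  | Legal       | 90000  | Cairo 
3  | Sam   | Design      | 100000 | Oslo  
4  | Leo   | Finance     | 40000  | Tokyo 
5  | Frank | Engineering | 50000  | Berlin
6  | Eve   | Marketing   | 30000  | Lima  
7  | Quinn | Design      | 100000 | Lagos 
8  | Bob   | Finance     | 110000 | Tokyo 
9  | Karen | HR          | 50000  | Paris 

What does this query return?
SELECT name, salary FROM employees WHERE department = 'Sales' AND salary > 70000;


Filtering: department = 'Sales' AND salary > 70000
Matching: 0 rows

Empty result set (0 rows)


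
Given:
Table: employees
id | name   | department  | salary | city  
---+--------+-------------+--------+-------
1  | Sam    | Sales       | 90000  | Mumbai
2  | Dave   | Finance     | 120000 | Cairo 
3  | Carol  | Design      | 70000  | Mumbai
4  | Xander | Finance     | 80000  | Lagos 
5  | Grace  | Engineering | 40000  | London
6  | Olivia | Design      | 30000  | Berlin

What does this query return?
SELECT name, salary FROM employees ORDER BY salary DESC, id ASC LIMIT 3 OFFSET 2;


Sort by salary DESC (id ASC tiebreak), then skip 2 and take 3
Rows 3 through 5

3 rows:
Xander, 80000
Carol, 70000
Grace, 40000


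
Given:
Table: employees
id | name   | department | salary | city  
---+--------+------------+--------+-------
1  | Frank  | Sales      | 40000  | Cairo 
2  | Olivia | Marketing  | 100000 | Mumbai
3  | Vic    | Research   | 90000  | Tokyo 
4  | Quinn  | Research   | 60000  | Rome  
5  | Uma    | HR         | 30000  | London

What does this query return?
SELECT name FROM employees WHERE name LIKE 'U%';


LIKE 'U%' matches names starting with 'U'
Matching: 1

1 rows:
Uma


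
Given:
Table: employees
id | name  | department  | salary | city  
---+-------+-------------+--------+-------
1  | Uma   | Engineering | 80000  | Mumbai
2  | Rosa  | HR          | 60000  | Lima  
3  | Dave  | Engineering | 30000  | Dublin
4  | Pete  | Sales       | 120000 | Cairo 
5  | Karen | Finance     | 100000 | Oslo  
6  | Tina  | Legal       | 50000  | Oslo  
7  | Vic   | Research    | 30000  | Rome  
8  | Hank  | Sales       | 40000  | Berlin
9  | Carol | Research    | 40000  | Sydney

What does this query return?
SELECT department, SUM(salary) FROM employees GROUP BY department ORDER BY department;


Summing salary within each department:
  Engineering: 80000 + 30000 = 110000
  Finance: 100000 = 100000
  HR: 60000 = 60000
  Legal: 50000 = 50000
  Research: 30000 + 40000 = 70000
  Sales: 120000 + 40000 = 160000


6 groups:
Engineering, 110000
Finance, 100000
HR, 60000
Legal, 50000
Research, 70000
Sales, 160000


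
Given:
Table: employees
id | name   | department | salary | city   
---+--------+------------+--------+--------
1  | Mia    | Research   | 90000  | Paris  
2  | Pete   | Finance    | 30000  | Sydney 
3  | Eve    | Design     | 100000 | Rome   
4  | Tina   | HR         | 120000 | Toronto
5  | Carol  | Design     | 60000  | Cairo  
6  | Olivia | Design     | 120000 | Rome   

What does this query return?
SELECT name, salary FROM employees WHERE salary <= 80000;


Filtering: salary <= 80000
Matching: 2 rows

2 rows:
Pete, 30000
Carol, 60000


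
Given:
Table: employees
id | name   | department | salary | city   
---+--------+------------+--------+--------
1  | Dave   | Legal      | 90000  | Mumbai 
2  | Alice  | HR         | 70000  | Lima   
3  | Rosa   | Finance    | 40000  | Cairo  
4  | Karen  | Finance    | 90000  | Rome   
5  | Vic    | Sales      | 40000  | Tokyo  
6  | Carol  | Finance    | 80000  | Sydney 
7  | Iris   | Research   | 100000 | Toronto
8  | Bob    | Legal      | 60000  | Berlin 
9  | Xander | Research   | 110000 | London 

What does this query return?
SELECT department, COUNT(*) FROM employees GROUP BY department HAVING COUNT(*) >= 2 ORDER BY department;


Groups with count >= 2:
  Finance: 3 -> PASS
  Legal: 2 -> PASS
  Research: 2 -> PASS
  HR: 1 -> filtered out
  Sales: 1 -> filtered out


3 groups:
Finance, 3
Legal, 2
Research, 2


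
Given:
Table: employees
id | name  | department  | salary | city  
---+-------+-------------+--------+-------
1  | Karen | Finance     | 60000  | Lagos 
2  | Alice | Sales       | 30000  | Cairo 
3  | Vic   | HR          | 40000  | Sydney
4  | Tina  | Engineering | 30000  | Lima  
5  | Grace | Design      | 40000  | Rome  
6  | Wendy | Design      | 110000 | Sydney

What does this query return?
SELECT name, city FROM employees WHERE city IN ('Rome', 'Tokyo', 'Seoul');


Filtering: city IN ('Rome', 'Tokyo', 'Seoul')
Matching: 1 rows

1 rows:
Grace, Rome


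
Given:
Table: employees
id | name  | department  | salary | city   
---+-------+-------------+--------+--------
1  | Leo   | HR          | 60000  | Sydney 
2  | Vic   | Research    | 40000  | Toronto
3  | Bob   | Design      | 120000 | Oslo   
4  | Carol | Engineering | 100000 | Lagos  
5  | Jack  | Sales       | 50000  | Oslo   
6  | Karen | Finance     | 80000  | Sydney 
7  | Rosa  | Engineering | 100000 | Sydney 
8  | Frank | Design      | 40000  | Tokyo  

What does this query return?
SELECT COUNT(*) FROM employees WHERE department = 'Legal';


Counting rows where department = 'Legal'


0


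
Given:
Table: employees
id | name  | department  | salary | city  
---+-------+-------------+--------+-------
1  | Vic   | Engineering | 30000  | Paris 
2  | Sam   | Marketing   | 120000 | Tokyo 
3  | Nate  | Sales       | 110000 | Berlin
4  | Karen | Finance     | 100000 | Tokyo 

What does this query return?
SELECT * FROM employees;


SELECT * returns all 4 rows with all columns

4 rows:
1, Vic, Engineering, 30000, Paris
2, Sam, Marketing, 120000, Tokyo
3, Nate, Sales, 110000, Berlin
4, Karen, Finance, 100000, Tokyo


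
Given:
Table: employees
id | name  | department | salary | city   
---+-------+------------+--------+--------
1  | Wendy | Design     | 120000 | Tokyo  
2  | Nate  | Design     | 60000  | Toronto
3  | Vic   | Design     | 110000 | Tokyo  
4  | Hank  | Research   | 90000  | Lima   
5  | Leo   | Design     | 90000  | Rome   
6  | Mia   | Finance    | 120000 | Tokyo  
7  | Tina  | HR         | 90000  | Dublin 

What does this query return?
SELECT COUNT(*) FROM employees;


COUNT(*) counts all rows

7


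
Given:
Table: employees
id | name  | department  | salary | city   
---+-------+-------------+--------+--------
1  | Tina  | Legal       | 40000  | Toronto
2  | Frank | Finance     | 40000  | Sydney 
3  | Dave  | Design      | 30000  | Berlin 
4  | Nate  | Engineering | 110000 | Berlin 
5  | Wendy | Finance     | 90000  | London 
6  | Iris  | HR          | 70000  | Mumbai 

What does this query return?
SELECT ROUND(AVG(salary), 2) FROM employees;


SUM(salary) = 380000
COUNT = 6
ROUND(AVG, 2) = ROUND(380000 / 6, 2) = 63333.33

63333.33


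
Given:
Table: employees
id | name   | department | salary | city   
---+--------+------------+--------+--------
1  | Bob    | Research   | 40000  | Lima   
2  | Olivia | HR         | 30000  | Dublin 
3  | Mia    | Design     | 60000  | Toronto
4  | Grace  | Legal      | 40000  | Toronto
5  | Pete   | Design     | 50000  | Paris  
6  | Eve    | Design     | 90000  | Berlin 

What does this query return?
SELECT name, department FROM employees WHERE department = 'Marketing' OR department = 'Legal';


Filtering: department = 'Marketing' OR 'Legal'
Matching: 1 rows

1 rows:
Grace, Legal


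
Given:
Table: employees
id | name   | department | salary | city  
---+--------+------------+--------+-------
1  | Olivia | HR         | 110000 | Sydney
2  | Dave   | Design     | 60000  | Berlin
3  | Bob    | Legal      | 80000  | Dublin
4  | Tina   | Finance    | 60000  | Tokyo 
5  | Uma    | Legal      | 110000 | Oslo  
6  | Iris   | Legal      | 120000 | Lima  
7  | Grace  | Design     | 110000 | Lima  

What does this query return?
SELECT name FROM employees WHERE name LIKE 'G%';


LIKE 'G%' matches names starting with 'G'
Matching: 1

1 rows:
Grace


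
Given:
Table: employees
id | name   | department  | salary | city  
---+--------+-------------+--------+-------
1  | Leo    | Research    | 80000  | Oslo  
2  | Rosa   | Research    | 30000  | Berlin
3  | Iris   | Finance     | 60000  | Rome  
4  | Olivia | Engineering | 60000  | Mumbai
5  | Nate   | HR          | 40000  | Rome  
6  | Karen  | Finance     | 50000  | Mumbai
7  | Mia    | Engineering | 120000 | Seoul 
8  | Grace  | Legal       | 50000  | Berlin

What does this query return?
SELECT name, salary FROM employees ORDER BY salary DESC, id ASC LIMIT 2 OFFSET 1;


Sort by salary DESC (id ASC tiebreak), then skip 1 and take 2
Rows 2 through 3

2 rows:
Leo, 80000
Iris, 60000


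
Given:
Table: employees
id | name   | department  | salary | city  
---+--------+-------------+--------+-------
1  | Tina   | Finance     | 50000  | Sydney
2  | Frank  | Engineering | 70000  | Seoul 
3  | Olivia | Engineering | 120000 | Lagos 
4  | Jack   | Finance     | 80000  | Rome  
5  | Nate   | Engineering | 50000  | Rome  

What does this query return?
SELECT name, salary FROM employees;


Projecting columns: name, salary

5 rows:
Tina, 50000
Frank, 70000
Olivia, 120000
Jack, 80000
Nate, 50000


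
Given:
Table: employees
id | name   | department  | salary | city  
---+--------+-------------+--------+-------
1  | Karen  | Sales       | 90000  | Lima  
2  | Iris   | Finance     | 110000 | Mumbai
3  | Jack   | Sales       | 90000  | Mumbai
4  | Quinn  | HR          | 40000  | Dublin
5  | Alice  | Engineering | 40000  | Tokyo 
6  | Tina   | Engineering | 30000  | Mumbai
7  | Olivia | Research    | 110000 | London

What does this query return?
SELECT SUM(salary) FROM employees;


SUM(salary) = 90000 + 110000 + 90000 + 40000 + 40000 + 30000 + 110000 = 510000

510000


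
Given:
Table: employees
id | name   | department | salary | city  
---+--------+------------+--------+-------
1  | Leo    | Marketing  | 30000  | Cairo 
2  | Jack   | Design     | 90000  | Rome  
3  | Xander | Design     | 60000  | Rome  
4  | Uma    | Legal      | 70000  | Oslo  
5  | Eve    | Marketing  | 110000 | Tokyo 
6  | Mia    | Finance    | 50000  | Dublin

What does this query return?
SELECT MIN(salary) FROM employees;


Salaries: 30000, 90000, 60000, 70000, 110000, 50000
MIN = 30000

30000


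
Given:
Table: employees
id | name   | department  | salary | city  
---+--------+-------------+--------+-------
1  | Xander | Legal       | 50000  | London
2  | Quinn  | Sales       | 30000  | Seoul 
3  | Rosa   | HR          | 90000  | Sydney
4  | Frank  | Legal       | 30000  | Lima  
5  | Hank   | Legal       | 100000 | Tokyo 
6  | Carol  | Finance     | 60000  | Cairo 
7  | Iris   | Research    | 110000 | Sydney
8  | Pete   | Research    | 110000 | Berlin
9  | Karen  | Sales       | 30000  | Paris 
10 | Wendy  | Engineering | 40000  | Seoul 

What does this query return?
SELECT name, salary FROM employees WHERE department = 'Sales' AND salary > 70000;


Filtering: department = 'Sales' AND salary > 70000
Matching: 0 rows

Empty result set (0 rows)


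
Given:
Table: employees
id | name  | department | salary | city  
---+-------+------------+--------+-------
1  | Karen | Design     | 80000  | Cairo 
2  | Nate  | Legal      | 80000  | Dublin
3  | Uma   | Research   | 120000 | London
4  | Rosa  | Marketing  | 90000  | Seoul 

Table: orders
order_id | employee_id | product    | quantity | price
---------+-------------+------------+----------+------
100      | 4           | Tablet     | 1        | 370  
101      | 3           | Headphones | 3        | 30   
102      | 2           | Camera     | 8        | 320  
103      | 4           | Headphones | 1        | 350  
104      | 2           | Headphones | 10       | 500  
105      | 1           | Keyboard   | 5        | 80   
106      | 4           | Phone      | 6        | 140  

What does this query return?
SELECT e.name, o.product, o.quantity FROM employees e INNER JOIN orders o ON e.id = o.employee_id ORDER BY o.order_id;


Joining employees.id = orders.employee_id:
  employee Rosa (id=4) -> order Tablet
  employee Uma (id=3) -> order Headphones
  employee Nate (id=2) -> order Camera
  employee Rosa (id=4) -> order Headphones
  employee Nate (id=2) -> order Headphones
  employee Karen (id=1) -> order Keyboard
  employee Rosa (id=4) -> order Phone


7 rows:
Rosa, Tablet, 1
Uma, Headphones, 3
Nate, Camera, 8
Rosa, Headphones, 1
Nate, Headphones, 10
Karen, Keyboard, 5
Rosa, Phone, 6


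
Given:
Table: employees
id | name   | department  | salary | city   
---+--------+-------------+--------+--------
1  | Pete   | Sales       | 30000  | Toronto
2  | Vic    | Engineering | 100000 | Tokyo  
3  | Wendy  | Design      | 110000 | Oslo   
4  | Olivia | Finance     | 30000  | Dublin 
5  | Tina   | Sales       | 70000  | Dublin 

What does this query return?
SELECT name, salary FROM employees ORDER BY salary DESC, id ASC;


Sorting by salary DESC, then id ASC for ties

5 rows:
Wendy, 110000
Vic, 100000
Tina, 70000
Pete, 30000
Olivia, 30000


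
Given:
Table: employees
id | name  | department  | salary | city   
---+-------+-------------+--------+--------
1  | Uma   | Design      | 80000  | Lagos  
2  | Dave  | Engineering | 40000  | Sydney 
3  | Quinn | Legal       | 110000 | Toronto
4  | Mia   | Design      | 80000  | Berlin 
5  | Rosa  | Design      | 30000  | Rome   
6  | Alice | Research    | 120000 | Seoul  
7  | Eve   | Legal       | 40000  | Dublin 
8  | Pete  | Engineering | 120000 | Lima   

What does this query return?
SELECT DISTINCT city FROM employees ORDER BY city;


All 'city' values (row order): Lagos, Sydney, Toronto, Berlin, Rome, Seoul, Dublin, Lima
Removing duplicates leaves 8 unique value(s).

8 values:
Berlin
Dublin
Lagos
Lima
Rome
Seoul
Sydney
Toronto


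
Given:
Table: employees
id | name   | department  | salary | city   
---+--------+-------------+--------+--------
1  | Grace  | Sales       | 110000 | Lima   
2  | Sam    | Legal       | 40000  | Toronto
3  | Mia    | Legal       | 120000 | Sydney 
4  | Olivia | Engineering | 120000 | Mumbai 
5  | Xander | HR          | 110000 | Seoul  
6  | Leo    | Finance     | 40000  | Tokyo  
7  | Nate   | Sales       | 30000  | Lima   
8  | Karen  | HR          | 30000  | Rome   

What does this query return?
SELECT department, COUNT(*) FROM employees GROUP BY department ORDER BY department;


Assigning each row to its department group:
  Grace -> Sales
  Sam -> Legal
  Mia -> Legal
  Olivia -> Engineering
  Xander -> HR
  Leo -> Finance
  Nate -> Sales
  Karen -> HR


5 groups:
Engineering, 1
Finance, 1
HR, 2
Legal, 2
Sales, 2


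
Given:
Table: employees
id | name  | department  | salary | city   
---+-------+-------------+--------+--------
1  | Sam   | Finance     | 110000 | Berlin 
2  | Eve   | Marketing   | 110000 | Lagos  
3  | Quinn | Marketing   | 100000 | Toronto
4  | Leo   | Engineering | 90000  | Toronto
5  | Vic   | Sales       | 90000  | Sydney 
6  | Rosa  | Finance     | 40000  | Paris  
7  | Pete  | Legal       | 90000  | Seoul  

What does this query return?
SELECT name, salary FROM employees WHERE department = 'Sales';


Filtering: department = 'Sales'
Matching rows: 1

1 rows:
Vic, 90000


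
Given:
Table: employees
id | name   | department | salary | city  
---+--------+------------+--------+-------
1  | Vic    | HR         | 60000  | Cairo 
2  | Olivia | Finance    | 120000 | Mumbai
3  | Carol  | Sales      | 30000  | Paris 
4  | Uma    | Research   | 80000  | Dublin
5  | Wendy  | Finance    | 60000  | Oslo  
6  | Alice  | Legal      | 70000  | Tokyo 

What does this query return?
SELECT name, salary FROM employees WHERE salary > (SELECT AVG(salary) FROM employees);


Subquery: AVG(salary) = 70000.0
Filtering: salary > 70000.0
  Olivia (120000) -> MATCH
  Uma (80000) -> MATCH


2 rows:
Olivia, 120000
Uma, 80000


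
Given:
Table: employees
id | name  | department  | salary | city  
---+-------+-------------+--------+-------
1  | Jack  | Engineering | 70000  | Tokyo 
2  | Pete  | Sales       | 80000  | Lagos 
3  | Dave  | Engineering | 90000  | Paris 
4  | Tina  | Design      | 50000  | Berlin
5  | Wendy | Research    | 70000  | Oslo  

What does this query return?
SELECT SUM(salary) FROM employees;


SUM(salary) = 70000 + 80000 + 90000 + 50000 + 70000 = 360000

360000


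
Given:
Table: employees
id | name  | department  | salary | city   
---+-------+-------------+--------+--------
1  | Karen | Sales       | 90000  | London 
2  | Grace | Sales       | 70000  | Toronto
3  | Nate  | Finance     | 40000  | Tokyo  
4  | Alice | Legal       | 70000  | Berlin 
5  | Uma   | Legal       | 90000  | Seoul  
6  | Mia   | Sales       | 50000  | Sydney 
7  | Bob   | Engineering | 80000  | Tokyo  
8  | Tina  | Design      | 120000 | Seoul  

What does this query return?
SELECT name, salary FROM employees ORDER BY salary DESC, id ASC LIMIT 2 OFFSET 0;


Sort by salary DESC (id ASC tiebreak), then skip 0 and take 2
Rows 1 through 2

2 rows:
Tina, 120000
Karen, 90000


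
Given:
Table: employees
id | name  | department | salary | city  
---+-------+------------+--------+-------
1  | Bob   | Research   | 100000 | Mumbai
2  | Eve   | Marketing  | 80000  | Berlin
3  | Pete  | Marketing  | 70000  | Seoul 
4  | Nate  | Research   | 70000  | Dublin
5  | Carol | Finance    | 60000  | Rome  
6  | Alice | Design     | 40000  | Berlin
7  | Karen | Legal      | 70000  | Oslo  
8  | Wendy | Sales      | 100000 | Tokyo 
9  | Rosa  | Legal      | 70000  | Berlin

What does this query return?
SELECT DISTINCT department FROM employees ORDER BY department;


All 'department' values (row order): Research, Marketing, Marketing, Research, Finance, Design, Legal, Sales, Legal
Removing duplicates leaves 6 unique value(s).

6 values:
Design
Finance
Legal
Marketing
Research
Sales


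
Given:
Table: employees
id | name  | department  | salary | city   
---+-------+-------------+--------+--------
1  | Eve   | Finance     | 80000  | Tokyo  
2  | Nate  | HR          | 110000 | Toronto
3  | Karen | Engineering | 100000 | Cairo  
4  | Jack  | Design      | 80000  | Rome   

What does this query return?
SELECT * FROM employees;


SELECT * returns all 4 rows with all columns

4 rows:
1, Eve, Finance, 80000, Tokyo
2, Nate, HR, 110000, Toronto
3, Karen, Engineering, 100000, Cairo
4, Jack, Design, 80000, Rome


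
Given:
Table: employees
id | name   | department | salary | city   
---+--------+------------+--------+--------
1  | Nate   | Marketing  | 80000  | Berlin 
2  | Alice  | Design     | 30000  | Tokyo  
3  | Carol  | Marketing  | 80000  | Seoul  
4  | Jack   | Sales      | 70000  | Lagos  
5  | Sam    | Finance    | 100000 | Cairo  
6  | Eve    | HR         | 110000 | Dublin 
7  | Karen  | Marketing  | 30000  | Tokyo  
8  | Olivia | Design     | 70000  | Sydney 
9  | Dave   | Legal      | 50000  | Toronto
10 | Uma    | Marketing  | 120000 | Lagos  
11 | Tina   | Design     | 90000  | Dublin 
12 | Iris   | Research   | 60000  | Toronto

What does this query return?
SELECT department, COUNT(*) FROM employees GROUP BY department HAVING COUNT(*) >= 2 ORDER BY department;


Groups with count >= 2:
  Design: 3 -> PASS
  Marketing: 4 -> PASS
  Finance: 1 -> filtered out
  HR: 1 -> filtered out
  Legal: 1 -> filtered out
  Research: 1 -> filtered out
  Sales: 1 -> filtered out


2 groups:
Design, 3
Marketing, 4


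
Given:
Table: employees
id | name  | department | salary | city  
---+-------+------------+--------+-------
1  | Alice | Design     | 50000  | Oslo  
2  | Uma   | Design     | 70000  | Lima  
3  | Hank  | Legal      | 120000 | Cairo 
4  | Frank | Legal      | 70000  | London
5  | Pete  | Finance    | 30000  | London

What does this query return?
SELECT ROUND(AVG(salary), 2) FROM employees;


SUM(salary) = 340000
COUNT = 5
ROUND(AVG, 2) = ROUND(340000 / 5, 2) = 68000.0

68000.0


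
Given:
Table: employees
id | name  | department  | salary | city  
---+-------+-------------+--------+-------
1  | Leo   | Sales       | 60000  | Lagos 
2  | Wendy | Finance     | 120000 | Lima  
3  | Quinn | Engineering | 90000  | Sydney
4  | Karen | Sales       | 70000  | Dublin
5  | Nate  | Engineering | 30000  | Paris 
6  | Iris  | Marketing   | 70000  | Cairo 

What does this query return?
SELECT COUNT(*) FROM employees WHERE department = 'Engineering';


Counting rows where department = 'Engineering'
  Quinn -> MATCH
  Nate -> MATCH


2


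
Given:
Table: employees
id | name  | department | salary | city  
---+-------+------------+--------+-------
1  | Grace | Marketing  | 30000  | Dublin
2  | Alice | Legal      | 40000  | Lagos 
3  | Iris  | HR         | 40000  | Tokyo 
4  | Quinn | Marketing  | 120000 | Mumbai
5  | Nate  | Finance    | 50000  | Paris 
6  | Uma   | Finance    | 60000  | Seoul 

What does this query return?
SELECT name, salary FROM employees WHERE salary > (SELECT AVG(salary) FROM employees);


Subquery: AVG(salary) = 56666.67
Filtering: salary > 56666.67
  Quinn (120000) -> MATCH
  Uma (60000) -> MATCH


2 rows:
Quinn, 120000
Uma, 60000


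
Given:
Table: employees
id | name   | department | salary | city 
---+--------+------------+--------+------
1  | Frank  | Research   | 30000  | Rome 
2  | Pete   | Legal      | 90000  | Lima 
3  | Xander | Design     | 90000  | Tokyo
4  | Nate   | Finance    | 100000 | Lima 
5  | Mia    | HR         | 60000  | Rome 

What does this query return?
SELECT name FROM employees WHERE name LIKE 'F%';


LIKE 'F%' matches names starting with 'F'
Matching: 1

1 rows:
Frank


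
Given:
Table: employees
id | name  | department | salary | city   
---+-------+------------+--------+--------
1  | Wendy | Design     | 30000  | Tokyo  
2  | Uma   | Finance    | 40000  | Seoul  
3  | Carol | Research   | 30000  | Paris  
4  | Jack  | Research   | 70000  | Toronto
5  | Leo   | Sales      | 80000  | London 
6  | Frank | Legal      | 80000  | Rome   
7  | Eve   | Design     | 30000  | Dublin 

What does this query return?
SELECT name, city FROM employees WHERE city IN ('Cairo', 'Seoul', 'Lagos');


Filtering: city IN ('Cairo', 'Seoul', 'Lagos')
Matching: 1 rows

1 rows:
Uma, Seoul


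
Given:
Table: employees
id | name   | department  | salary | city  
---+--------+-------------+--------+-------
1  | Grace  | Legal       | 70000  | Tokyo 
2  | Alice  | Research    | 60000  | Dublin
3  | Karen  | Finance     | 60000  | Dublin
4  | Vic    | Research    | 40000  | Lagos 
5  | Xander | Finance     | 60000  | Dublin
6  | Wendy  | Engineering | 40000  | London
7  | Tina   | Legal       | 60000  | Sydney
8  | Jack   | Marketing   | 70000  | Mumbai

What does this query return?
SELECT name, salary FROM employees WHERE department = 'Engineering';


Filtering: department = 'Engineering'
Matching rows: 1

1 rows:
Wendy, 40000


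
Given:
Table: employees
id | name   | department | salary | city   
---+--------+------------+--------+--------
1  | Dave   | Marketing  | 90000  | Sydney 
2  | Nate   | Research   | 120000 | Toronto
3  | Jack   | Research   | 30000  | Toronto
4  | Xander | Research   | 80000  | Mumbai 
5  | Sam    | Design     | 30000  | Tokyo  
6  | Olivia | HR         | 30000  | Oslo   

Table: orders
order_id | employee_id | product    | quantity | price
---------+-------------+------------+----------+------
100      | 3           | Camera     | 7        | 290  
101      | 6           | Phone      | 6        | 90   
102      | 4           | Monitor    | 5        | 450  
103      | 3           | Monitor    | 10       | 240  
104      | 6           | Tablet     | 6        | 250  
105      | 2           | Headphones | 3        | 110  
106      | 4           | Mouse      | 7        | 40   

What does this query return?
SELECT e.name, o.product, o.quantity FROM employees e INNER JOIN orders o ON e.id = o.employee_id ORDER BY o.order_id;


Joining employees.id = orders.employee_id:
  employee Jack (id=3) -> order Camera
  employee Olivia (id=6) -> order Phone
  employee Xander (id=4) -> order Monitor
  employee Jack (id=3) -> order Monitor
  employee Olivia (id=6) -> order Tablet
  employee Nate (id=2) -> order Headphones
  employee Xander (id=4) -> order Mouse


7 rows:
Jack, Camera, 7
Olivia, Phone, 6
Xander, Monitor, 5
Jack, Monitor, 10
Olivia, Tablet, 6
Nate, Headphones, 3
Xander, Mouse, 7


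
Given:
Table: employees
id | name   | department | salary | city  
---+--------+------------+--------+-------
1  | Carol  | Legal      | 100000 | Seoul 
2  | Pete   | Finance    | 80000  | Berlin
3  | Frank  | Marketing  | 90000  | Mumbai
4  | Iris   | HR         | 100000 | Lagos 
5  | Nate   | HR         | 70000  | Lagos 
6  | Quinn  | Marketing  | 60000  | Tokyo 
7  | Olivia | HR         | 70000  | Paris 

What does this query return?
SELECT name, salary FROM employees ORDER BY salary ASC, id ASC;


Sorting by salary ASC, then id ASC for ties

7 rows:
Quinn, 60000
Nate, 70000
Olivia, 70000
Pete, 80000
Frank, 90000
Carol, 100000
Iris, 100000


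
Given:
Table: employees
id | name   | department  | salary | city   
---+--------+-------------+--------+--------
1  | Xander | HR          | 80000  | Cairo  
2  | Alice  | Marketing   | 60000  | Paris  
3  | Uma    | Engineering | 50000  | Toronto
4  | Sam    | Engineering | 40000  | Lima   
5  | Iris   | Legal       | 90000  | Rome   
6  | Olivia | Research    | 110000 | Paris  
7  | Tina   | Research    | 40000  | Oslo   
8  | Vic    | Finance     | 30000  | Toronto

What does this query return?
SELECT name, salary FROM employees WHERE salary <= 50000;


Filtering: salary <= 50000
Matching: 4 rows

4 rows:
Uma, 50000
Sam, 40000
Tina, 40000
Vic, 30000


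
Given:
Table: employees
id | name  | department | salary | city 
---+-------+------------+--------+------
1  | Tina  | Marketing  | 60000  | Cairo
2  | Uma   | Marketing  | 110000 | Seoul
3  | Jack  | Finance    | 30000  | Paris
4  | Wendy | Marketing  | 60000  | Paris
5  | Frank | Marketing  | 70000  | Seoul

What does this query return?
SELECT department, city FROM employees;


Projecting columns: department, city

5 rows:
Marketing, Cairo
Marketing, Seoul
Finance, Paris
Marketing, Paris
Marketing, Seoul


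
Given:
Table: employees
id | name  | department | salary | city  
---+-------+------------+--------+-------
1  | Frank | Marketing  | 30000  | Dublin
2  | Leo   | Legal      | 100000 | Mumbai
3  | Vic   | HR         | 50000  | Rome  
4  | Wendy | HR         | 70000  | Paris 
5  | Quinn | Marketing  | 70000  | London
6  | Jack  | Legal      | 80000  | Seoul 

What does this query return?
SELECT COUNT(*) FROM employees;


COUNT(*) counts all rows

6


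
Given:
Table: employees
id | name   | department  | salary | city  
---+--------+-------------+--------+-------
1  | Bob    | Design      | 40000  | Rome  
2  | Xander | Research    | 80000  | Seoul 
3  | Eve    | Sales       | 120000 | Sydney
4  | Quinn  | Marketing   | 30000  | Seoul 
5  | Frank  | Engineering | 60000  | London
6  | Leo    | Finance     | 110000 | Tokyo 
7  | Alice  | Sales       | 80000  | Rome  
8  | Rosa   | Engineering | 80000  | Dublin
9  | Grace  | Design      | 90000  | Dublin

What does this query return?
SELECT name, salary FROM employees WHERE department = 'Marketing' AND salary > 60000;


Filtering: department = 'Marketing' AND salary > 60000
Matching: 0 rows

Empty result set (0 rows)


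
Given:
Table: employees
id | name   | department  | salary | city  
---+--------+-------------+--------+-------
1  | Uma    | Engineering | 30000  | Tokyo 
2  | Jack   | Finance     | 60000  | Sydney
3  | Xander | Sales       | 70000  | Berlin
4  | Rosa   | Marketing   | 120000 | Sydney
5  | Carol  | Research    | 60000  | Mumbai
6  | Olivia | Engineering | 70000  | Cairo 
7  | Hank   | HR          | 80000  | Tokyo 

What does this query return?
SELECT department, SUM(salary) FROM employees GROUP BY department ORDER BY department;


Summing salary within each department:
  Engineering: 30000 + 70000 = 100000
  Finance: 60000 = 60000
  HR: 80000 = 80000
  Marketing: 120000 = 120000
  Research: 60000 = 60000
  Sales: 70000 = 70000


6 groups:
Engineering, 100000
Finance, 60000
HR, 80000
Marketing, 120000
Research, 60000
Sales, 70000


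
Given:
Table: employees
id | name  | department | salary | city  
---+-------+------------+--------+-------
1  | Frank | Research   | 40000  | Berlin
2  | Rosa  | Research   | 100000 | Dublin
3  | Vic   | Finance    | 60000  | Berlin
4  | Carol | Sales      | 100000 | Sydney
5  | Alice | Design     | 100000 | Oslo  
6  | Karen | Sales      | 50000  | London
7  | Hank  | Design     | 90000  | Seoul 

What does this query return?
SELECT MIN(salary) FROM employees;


Salaries: 40000, 100000, 60000, 100000, 100000, 50000, 90000
MIN = 40000

40000


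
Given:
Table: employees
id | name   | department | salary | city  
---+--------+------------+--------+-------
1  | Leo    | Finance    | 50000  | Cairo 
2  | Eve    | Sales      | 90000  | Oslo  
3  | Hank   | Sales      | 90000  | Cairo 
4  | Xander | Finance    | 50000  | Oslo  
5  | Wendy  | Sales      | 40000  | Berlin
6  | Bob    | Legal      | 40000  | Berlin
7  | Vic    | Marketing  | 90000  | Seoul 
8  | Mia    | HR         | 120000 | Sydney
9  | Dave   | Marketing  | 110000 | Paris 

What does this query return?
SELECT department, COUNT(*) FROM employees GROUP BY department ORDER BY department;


Assigning each row to its department group:
  Leo -> Finance
  Eve -> Sales
  Hank -> Sales
  Xander -> Finance
  Wendy -> Sales
  Bob -> Legal
  Vic -> Marketing
  Mia -> HR
  Dave -> Marketing


5 groups:
Finance, 2
HR, 1
Legal, 1
Marketing, 2
Sales, 3


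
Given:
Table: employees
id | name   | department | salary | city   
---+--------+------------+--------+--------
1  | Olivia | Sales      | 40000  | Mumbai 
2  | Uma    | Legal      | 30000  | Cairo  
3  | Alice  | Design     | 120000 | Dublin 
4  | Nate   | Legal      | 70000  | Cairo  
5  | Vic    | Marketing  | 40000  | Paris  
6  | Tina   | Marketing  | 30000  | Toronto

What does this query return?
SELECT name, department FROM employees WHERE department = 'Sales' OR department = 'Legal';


Filtering: department = 'Sales' OR 'Legal'
Matching: 3 rows

3 rows:
Olivia, Sales
Uma, Legal
Nate, Legal


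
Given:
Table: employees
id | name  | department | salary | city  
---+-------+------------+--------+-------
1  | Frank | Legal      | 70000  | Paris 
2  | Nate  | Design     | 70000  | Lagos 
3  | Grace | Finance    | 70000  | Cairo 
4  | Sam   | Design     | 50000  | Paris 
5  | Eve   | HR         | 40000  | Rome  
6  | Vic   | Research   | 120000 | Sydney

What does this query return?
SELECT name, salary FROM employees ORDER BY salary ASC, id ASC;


Sorting by salary ASC, then id ASC for ties

6 rows:
Eve, 40000
Sam, 50000
Frank, 70000
Nate, 70000
Grace, 70000
Vic, 120000


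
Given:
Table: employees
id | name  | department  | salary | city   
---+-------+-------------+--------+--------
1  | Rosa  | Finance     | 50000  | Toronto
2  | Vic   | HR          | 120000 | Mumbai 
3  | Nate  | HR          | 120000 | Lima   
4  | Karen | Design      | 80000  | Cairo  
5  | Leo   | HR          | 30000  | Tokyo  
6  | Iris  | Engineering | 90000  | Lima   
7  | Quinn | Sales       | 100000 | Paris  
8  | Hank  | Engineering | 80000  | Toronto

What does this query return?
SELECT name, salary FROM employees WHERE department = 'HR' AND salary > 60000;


Filtering: department = 'HR' AND salary > 60000
Matching: 2 rows

2 rows:
Vic, 120000
Nate, 120000


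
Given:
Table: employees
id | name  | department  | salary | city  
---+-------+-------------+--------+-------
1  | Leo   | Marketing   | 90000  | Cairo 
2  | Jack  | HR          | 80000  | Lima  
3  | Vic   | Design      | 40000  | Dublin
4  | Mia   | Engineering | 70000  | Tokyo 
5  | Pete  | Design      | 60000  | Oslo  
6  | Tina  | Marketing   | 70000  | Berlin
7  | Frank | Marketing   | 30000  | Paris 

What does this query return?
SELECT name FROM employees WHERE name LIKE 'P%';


LIKE 'P%' matches names starting with 'P'
Matching: 1

1 rows:
Pete


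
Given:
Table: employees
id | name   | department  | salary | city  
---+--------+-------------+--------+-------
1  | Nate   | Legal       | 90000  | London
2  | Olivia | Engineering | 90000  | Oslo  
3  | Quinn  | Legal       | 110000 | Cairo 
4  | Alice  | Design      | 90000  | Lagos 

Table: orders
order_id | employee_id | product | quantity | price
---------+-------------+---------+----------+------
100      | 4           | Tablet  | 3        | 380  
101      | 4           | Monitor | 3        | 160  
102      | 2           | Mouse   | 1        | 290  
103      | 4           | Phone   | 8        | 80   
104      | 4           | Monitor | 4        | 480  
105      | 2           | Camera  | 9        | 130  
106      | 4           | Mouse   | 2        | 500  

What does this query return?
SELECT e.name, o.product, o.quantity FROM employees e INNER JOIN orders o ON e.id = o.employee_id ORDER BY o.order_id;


Joining employees.id = orders.employee_id:
  employee Alice (id=4) -> order Tablet
  employee Alice (id=4) -> order Monitor
  employee Olivia (id=2) -> order Mouse
  employee Alice (id=4) -> order Phone
  employee Alice (id=4) -> order Monitor
  employee Olivia (id=2) -> order Camera
  employee Alice (id=4) -> order Mouse


7 rows:
Alice, Tablet, 3
Alice, Monitor, 3
Olivia, Mouse, 1
Alice, Phone, 8
Alice, Monitor, 4
Olivia, Camera, 9
Alice, Mouse, 2


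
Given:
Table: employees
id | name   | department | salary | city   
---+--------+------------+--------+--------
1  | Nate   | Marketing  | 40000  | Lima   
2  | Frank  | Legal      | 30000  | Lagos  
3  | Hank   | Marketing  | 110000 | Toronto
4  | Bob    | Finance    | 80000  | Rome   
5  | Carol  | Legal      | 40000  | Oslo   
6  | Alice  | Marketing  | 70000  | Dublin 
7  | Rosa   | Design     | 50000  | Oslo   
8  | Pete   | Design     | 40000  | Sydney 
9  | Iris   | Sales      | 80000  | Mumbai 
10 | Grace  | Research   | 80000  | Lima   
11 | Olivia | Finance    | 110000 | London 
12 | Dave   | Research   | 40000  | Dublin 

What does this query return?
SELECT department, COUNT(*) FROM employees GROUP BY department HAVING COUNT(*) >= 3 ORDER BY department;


Groups with count >= 3:
  Marketing: 3 -> PASS
  Design: 2 -> filtered out
  Finance: 2 -> filtered out
  Legal: 2 -> filtered out
  Research: 2 -> filtered out
  Sales: 1 -> filtered out


1 groups:
Marketing, 3


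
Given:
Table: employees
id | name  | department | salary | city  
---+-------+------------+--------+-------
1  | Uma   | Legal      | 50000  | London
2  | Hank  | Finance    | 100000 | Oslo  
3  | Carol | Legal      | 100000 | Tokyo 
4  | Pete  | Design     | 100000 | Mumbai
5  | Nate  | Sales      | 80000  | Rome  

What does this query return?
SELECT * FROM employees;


SELECT * returns all 5 rows with all columns

5 rows:
1, Uma, Legal, 50000, London
2, Hank, Finance, 100000, Oslo
3, Carol, Legal, 100000, Tokyo
4, Pete, Design, 100000, Mumbai
5, Nate, Sales, 80000, Rome


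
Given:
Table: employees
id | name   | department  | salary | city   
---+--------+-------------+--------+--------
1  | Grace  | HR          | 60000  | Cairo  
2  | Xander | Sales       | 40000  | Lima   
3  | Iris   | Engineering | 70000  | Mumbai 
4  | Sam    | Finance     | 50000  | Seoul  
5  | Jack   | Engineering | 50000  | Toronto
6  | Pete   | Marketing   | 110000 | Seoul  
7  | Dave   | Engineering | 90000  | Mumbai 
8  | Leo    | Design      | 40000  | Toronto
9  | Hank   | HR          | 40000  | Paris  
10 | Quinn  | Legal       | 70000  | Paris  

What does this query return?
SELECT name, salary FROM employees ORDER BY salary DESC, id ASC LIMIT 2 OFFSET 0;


Sort by salary DESC (id ASC tiebreak), then skip 0 and take 2
Rows 1 through 2

2 rows:
Pete, 110000
Dave, 90000


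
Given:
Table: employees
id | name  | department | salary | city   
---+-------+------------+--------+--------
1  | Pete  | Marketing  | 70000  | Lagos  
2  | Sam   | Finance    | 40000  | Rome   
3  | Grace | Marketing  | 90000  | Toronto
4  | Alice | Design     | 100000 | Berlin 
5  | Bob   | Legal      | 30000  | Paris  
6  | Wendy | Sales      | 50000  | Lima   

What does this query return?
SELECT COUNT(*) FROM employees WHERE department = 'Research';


Counting rows where department = 'Research'


0


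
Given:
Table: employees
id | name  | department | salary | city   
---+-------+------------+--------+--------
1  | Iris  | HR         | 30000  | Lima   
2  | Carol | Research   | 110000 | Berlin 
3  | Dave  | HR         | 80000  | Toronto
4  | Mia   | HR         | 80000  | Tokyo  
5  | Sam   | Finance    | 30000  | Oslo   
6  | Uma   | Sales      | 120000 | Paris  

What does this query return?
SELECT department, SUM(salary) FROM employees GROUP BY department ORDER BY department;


Summing salary within each department:
  Finance: 30000 = 30000
  HR: 30000 + 80000 + 80000 = 190000
  Research: 110000 = 110000
  Sales: 120000 = 120000


4 groups:
Finance, 30000
HR, 190000
Research, 110000
Sales, 120000


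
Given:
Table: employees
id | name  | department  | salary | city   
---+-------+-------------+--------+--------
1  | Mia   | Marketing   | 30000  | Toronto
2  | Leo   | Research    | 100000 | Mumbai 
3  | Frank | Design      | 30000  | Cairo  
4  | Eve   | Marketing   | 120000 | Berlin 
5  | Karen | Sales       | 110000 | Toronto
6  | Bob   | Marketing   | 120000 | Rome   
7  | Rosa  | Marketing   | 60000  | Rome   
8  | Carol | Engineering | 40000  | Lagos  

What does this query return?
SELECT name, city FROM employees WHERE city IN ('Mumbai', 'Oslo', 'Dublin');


Filtering: city IN ('Mumbai', 'Oslo', 'Dublin')
Matching: 1 rows

1 rows:
Leo, Mumbai


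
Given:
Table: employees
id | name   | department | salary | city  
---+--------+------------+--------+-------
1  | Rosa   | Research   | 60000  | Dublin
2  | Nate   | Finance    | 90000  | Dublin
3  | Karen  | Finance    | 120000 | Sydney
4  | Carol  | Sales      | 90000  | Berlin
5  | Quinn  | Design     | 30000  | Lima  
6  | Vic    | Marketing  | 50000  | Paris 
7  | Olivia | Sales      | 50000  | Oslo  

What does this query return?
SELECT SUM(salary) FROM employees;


SUM(salary) = 60000 + 90000 + 120000 + 90000 + 30000 + 50000 + 50000 = 490000

490000


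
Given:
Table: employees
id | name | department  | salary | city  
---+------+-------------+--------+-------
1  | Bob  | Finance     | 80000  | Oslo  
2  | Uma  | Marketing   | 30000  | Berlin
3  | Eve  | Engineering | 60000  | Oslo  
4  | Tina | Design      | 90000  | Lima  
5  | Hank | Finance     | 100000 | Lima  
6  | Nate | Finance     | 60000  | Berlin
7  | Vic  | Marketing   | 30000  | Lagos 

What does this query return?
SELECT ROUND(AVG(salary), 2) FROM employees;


SUM(salary) = 450000
COUNT = 7
ROUND(AVG, 2) = ROUND(450000 / 7, 2) = 64285.71

64285.71


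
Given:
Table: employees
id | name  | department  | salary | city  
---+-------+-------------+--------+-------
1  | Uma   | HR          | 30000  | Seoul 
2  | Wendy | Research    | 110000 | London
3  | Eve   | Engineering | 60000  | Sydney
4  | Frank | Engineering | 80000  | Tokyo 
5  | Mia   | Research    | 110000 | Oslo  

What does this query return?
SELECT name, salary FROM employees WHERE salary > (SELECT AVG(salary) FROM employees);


Subquery: AVG(salary) = 78000.0
Filtering: salary > 78000.0
  Wendy (110000) -> MATCH
  Frank (80000) -> MATCH
  Mia (110000) -> MATCH


3 rows:
Wendy, 110000
Frank, 80000
Mia, 110000


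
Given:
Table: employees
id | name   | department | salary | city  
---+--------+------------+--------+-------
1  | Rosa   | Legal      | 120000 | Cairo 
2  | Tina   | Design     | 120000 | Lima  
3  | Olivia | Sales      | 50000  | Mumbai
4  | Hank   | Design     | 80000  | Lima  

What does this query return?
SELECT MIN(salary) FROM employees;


Salaries: 120000, 120000, 50000, 80000
MIN = 50000

50000
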